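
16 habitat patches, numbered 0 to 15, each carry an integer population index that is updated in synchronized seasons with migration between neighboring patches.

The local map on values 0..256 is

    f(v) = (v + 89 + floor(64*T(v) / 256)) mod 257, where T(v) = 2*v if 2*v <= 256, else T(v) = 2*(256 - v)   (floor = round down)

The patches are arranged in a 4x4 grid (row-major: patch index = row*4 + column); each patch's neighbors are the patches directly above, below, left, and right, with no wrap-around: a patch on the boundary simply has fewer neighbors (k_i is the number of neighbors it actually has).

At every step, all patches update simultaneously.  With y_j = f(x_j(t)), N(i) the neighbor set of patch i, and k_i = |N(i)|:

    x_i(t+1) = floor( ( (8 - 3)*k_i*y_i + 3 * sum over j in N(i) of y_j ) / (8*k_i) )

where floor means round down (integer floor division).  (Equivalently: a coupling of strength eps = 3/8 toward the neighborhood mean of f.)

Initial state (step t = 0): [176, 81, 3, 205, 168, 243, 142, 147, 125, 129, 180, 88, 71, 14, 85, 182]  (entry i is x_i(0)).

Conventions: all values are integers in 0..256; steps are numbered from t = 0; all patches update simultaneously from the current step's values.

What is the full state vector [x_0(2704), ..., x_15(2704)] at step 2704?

Simulating step by step:
t=0: [176, 81, 3, 205, 168, 243, 142, 147, 125, 129, 180, 88, 71, 14, 85, 182]
t=1: [77, 159, 96, 62, 46, 79, 43, 59, 44, 39, 77, 154, 146, 123, 161, 113]
t=2: [164, 104, 192, 190, 169, 175, 172, 157, 139, 146, 162, 70, 52, 37, 52, 15]
t=3: [80, 171, 78, 52, 42, 63, 45, 60, 48, 45, 66, 145, 136, 135, 141, 137]
t=4: [167, 102, 174, 176, 164, 162, 168, 156, 142, 149, 152, 69, 52, 43, 49, 29]
t=5: [80, 167, 71, 45, 40, 59, 42, 59, 49, 45, 63, 145, 138, 141, 141, 148]
t=6: [166, 99, 165, 167, 161, 157, 163, 153, 143, 149, 149, 69, 54, 45, 49, 32]
t=7: [78, 163, 66, 41, 39, 56, 39, 57, 49, 45, 61, 145, 141, 143, 142, 152]
t=8: [164, 96, 159, 161, 159, 154, 158, 149, 142, 148, 146, 68, 54, 46, 50, 34]
t=9: [77, 160, 63, 38, 38, 55, 37, 55, 49, 45, 60, 145, 141, 144, 143, 154]
t=10: [162, 94, 155, 157, 158, 152, 156, 147, 142, 148, 145, 68, 55, 47, 50, 34]
t=11: [76, 158, 61, 36, 37, 54, 36, 54, 49, 45, 60, 145, 142, 145, 143, 154]
t=12: [161, 93, 153, 155, 156, 151, 154, 146, 142, 148, 145, 68, 55, 47, 50, 34]
t=13: [74, 156, 60, 36, 37, 53, 35, 53, 49, 45, 59, 145, 142, 145, 143, 154]
t=14: [159, 92, 152, 154, 156, 149, 153, 144, 142, 148, 144, 67, 55, 47, 50, 34]
t=15: [74, 155, 60, 35, 36, 52, 35, 52, 49, 45, 59, 143, 142, 145, 143, 153]
t=16: [158, 91, 151, 153, 155, 149, 152, 143, 142, 147, 144, 66, 55, 47, 50, 34]
t=17: [73, 154, 59, 34, 36, 52, 34, 51, 49, 44, 59, 142, 142, 145, 143, 153]
t=18: [157, 90, 150, 151, 155, 148, 151, 142, 142, 147, 144, 66, 55, 47, 50, 34]
t=19: [72, 153, 58, 34, 36, 52, 34, 51, 49, 44, 59, 142, 142, 145, 143, 153]
t=20: [156, 90, 149, 151, 155, 148, 151, 142, 142, 147, 144, 66, 55, 47, 50, 34]
t=21: [72, 153, 58, 34, 36, 52, 34, 51, 49, 44, 59, 142, 142, 145, 143, 153]

Answer: [156, 90, 149, 151, 155, 148, 151, 142, 142, 147, 144, 66, 55, 47, 50, 34]
Key observation: The state at step 19, [72, 153, 58, 34, 36, 52, 34, 51, 49, 44, 59, 142, 142, 145, 143, 153], reappears at step 21: the system is in a cycle of period 2 from step 19 on.  Therefore the state at step 2704 equals the state at step 19 + ((2704 - 19) mod 2) = 20, which is [156, 90, 149, 151, 155, 148, 151, 142, 142, 147, 144, 66, 55, 47, 50, 34].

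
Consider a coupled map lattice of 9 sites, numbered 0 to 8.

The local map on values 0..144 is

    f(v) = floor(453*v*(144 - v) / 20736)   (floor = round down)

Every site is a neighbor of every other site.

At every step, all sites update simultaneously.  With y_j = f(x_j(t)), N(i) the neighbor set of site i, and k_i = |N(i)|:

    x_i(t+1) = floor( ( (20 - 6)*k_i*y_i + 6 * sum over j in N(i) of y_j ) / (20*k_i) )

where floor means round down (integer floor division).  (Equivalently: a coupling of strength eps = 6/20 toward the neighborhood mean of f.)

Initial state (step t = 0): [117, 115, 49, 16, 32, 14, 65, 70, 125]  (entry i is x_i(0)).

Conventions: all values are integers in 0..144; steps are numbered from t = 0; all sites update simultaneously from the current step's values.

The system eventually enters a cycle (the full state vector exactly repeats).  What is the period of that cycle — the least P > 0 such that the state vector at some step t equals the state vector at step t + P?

Simulating step by step:
t=0: [117, 115, 49, 16, 32, 14, 65, 70, 125]
t=1: [71, 73, 92, 54, 77, 51, 99, 100, 59]
t=2: [110, 110, 104, 105, 109, 103, 100, 99, 107]
t=3: [83, 83, 89, 88, 84, 90, 93, 94, 86]
t=4: [108, 108, 106, 106, 108, 106, 104, 103, 107]
t=5: [84, 84, 86, 86, 84, 86, 88, 90, 86]
t=6: [109, 109, 108, 108, 109, 108, 107, 106, 108]
t=7: [83, 83, 84, 84, 83, 84, 85, 86, 84]
t=8: [109, 109, 109, 109, 109, 109, 109, 108, 109]
t=9: [83, 83, 83, 83, 83, 83, 83, 83, 83]
t=10: [110, 110, 110, 110, 110, 110, 110, 110, 110]
t=11: [81, 81, 81, 81, 81, 81, 81, 81, 81]
t=12: [111, 111, 111, 111, 111, 111, 111, 111, 111]
t=13: [80, 80, 80, 80, 80, 80, 80, 80, 80]
t=14: [111, 111, 111, 111, 111, 111, 111, 111, 111]

Answer: 2
Key observation: The state at step 12, [111, 111, 111, 111, 111, 111, 111, 111, 111], reappears at step 14 — and no state repeats earlier — so the cycle the system enters has period 2.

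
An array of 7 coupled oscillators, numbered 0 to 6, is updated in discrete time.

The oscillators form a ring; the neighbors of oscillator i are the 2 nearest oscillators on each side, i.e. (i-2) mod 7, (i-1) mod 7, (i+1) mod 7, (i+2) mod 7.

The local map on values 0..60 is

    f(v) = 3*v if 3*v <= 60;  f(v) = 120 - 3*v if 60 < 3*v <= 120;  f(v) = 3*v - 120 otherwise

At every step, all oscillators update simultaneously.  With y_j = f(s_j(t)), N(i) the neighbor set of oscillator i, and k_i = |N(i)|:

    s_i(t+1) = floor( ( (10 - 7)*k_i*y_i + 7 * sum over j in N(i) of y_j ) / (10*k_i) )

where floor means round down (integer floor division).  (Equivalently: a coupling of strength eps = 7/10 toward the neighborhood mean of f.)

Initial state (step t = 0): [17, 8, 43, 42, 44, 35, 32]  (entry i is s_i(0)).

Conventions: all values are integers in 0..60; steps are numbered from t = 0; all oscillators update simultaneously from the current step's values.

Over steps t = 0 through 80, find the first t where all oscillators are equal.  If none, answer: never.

Simulating step by step:
t=0: [17, 8, 43, 42, 44, 35, 32]  (not all equal)
t=1: [27, 22, 18, 12, 13, 20, 25]  (not all equal)
t=2: [48, 46, 45, 47, 45, 45, 47]  (not all equal)
t=3: [19, 19, 18, 17, 17, 18, 18]  (not all equal)
t=4: [55, 54, 54, 53, 52, 53, 54]  (not all equal)
t=5: [42, 42, 40, 39, 39, 40, 40]  (not all equal)
t=6: [2, 3, 3, 2, 1, 2, 2]  (not all equal)
t=7: [7, 7, 6, 6, 5, 5, 6]  (not all equal)
t=8: [18, 19, 18, 17, 16, 17, 18]  (not all equal)
t=9: [54, 54, 52, 52, 51, 51, 52]  (not all equal)
t=10: [38, 38, 37, 36, 34, 35, 37]  (not all equal)
t=11: [8, 8, 10, 12, 13, 12, 10]  (not all equal)
t=12: [28, 28, 30, 33, 34, 33, 30]  (not all equal)
t=13: [31, 31, 28, 24, 23, 24, 28]  (not all equal)
t=14: [33, 33, 37, 42, 44, 42, 37]  (not all equal)
t=15: [14, 14, 13, 10, 8, 10, 13]  (not all equal)
t=16: [38, 38, 35, 32, 31, 32, 35]  (not all equal)
t=17: [12, 12, 15, 19, 21, 19, 15]  (not all equal)
t=18: [42, 42, 46, 51, 52, 51, 46]  (not all equal)
t=19: [14, 14, 19, 26, 28, 26, 19]  (not all equal)
t=20: [47, 47, 45, 43, 45, 43, 45]  (not all equal)
t=21: [16, 16, 16, 13, 12, 13, 16]  (not all equal)
t=22: [46, 46, 44, 41, 41, 41, 44]  (not all equal)
t=23: [13, 13, 10, 7, 6, 7, 10]  (not all equal)
t=24: [32, 32, 29, 25, 23, 25, 29]  (not all equal)
t=25: [30, 30, 35, 40, 42, 40, 35]  (not all equal)
t=26: [19, 19, 16, 8, 7, 8, 16]  (not all equal)
t=27: [48, 48, 42, 33, 31, 33, 42]  (not all equal)
t=28: [17, 17, 18, 19, 17, 19, 18]  (not all equal)
t=29: [53, 53, 52, 54, 54, 54, 52]  (not all equal)
t=30: [38, 38, 39, 40, 39, 40, 39]  (not all equal)
t=31: [3, 3, 3, 2, 1, 2, 3]  (not all equal)
t=32: [8, 8, 7, 6, 6, 6, 7]  (not all equal)
t=33: [21, 21, 21, 19, 19, 19, 21]  (not all equal)
t=34: [57, 57, 57, 57, 57, 57, 57]  (all equal)

Answer: 34
Key observation: Synchronization is absorbing here: once all oscillators are equal they stay equal, and step 34 is the first all-equal step.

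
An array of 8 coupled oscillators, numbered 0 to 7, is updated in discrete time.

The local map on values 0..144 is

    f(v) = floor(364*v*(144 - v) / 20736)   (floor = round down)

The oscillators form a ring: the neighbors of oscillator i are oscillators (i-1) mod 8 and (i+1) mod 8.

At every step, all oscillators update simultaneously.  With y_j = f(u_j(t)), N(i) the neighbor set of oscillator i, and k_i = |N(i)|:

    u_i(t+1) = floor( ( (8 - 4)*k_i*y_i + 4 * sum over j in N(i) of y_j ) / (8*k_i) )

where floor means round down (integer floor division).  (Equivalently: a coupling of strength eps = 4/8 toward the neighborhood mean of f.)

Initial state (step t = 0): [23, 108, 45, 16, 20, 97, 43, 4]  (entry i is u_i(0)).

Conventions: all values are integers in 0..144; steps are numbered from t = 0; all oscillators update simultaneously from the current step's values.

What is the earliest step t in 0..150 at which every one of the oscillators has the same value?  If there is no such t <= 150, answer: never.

Simulating step by step:
t=0: [23, 108, 45, 16, 20, 97, 43, 4]  (not all equal)
t=1: [43, 65, 64, 47, 50, 69, 60, 35]  (not all equal)
t=2: [77, 86, 87, 82, 83, 87, 83, 74]  (not all equal)
t=3: [89, 87, 87, 88, 88, 87, 88, 89]  (not all equal)
t=4: [85, 86, 86, 86, 86, 86, 86, 85]  (not all equal)
t=5: [87, 87, 87, 87, 87, 87, 87, 87]  (all equal)

Answer: 5
Key observation: Synchronization is absorbing here: once all oscillators are equal they stay equal, and step 5 is the first all-equal step.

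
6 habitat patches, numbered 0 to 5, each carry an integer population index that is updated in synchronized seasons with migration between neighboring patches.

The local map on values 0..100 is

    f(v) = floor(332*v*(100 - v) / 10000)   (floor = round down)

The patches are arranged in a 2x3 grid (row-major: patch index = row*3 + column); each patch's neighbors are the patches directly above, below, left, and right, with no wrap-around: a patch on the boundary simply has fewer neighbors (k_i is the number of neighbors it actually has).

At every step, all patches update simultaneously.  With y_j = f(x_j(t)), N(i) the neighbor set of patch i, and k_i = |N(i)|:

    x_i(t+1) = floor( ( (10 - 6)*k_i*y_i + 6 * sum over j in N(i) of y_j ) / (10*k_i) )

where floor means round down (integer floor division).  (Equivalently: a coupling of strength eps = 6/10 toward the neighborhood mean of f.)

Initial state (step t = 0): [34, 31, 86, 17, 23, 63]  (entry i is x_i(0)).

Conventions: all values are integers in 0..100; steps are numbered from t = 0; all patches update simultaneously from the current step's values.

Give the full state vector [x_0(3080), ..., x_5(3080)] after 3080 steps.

Simulating step by step:
t=0: [34, 31, 86, 17, 23, 63]
t=1: [64, 62, 60, 58, 62, 59]
t=2: [77, 77, 79, 78, 78, 79]
t=3: [57, 57, 55, 56, 56, 55]
t=4: [81, 81, 81, 81, 81, 81]
t=5: [51, 51, 51, 51, 51, 51]
t=6: [82, 82, 82, 82, 82, 82]
t=7: [49, 49, 49, 49, 49, 49]
t=8: [82, 82, 82, 82, 82, 82]

Answer: [82, 82, 82, 82, 82, 82]
Key observation: The state at step 6, [82, 82, 82, 82, 82, 82], reappears at step 8: the system is in a cycle of period 2 from step 6 on.  Therefore the state at step 3080 equals the state at step 6 + ((3080 - 6) mod 2) = 6, which is [82, 82, 82, 82, 82, 82].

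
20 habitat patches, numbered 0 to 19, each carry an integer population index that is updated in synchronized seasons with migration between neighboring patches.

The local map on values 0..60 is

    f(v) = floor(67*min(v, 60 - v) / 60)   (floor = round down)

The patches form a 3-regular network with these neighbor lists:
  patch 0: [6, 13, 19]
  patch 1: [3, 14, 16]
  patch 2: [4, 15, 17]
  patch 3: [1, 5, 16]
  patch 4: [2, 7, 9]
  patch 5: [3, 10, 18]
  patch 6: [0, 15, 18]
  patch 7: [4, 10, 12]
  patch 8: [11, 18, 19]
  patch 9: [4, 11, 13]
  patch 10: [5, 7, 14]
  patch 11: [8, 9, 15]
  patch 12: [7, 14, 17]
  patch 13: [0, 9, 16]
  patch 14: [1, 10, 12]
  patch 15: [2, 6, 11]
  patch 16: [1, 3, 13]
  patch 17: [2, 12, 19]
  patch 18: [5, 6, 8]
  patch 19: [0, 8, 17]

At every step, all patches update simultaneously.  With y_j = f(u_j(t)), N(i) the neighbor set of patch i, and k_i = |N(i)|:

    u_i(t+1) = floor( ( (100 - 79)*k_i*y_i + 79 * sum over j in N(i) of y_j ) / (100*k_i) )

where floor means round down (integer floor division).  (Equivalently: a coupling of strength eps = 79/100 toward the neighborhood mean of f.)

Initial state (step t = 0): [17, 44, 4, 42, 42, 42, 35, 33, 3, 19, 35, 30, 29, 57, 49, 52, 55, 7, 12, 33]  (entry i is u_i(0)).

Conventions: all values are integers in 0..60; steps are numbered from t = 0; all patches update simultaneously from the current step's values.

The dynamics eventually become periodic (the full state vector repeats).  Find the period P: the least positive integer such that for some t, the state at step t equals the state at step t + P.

Simulating step by step:
t=0: [17, 44, 4, 42, 42, 42, 35, 33, 3, 19, 35, 30, 29, 57, 49, 52, 55, 7, 12, 33]
t=1: [19, 13, 10, 15, 18, 20, 15, 27, 20, 19, 21, 15, 19, 12, 22, 18, 11, 18, 15, 13]
t=2: [15, 16, 18, 16, 20, 19, 18, 23, 16, 17, 24, 19, 23, 16, 20, 15, 13, 16, 19, 19]
t=3: [18, 17, 18, 17, 21, 21, 18, 24, 20, 19, 23, 17, 22, 16, 22, 19, 16, 20, 19, 17]
t=4: [18, 19, 21, 19, 22, 21, 20, 24, 19, 19, 24, 20, 24, 18, 22, 19, 17, 20, 21, 20]
t=5: [21, 21, 22, 20, 23, 23, 21, 25, 22, 21, 24, 21, 24, 19, 24, 22, 20, 23, 22, 21]
t=6: [22, 23, 24, 23, 24, 24, 23, 25, 23, 23, 26, 23, 26, 22, 25, 23, 22, 24, 24, 23]
t=7: [24, 25, 25, 25, 26, 26, 25, 27, 25, 25, 27, 25, 27, 24, 27, 25, 24, 26, 25, 25]
t=8: [26, 27, 28, 27, 28, 28, 26, 29, 27, 27, 29, 27, 29, 26, 29, 27, 26, 28, 27, 27]
t=9: [29, 30, 30, 30, 31, 30, 29, 31, 30, 30, 31, 30, 31, 29, 31, 30, 29, 31, 30, 30]
t=10: [32, 32, 32, 32, 32, 32, 32, 32, 33, 32, 32, 33, 32, 32, 32, 32, 32, 32, 32, 32]
t=11: [31, 31, 31, 31, 31, 31, 31, 31, 30, 30, 31, 30, 31, 31, 31, 30, 31, 31, 30, 30]
t=12: [32, 32, 32, 32, 32, 32, 32, 32, 33, 32, 32, 33, 32, 32, 32, 32, 32, 32, 32, 32]

Answer: 2
Key observation: The state at step 10, [32, 32, 32, 32, 32, 32, 32, 32, 33, 32, 32, 33, 32, 32, 32, 32, 32, 32, 32, 32], reappears at step 12 — and no state repeats earlier — so the cycle the system enters has period 2.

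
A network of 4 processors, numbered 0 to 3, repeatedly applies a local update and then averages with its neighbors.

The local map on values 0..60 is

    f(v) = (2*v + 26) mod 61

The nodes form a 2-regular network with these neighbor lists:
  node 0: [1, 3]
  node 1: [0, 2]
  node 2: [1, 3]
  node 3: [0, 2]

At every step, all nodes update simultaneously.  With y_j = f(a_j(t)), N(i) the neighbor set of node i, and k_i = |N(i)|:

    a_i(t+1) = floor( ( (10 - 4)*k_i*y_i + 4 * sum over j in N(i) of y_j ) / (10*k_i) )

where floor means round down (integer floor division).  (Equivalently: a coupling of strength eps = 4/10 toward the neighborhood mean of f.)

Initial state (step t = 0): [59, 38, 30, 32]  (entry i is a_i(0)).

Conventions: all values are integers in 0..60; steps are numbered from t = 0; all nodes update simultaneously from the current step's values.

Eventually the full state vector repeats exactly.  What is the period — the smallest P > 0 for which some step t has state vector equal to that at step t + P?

Simulating step by step:
t=0: [59, 38, 30, 32]
t=1: [27, 34, 29, 26]
t=2: [21, 28, 23, 18]
t=3: [8, 16, 11, 4]
t=4: [43, 52, 47, 38]
t=5: [40, 26, 45, 46]
t=6: [41, 30, 47, 54]
t=7: [35, 36, 42, 28]
t=8: [32, 39, 41, 29]
t=9: [30, 41, 41, 29]
t=10: [29, 42, 42, 28]
t=11: [27, 43, 43, 27]
t=12: [25, 44, 44, 25]
t=13: [22, 45, 45, 22]
t=14: [18, 45, 45, 18]
t=15: [11, 44, 44, 11]
t=16: [49, 52, 52, 49]
t=17: [3, 6, 6, 3]
t=18: [33, 36, 36, 33]
t=19: [32, 35, 35, 32]
t=20: [30, 33, 33, 30]
t=21: [26, 29, 29, 26]
t=22: [18, 21, 21, 18]
t=23: [2, 5, 5, 2]
t=24: [31, 34, 34, 31]
t=25: [28, 31, 31, 28]
t=26: [22, 25, 25, 22]
t=27: [10, 13, 13, 10]
t=28: [47, 50, 50, 47]
t=29: [48, 15, 15, 48]
t=30: [11, 44, 44, 11]

Answer: 15
Key observation: The state at step 15, [11, 44, 44, 11], reappears at step 30 — and no state repeats earlier — so the cycle the system enters has period 15.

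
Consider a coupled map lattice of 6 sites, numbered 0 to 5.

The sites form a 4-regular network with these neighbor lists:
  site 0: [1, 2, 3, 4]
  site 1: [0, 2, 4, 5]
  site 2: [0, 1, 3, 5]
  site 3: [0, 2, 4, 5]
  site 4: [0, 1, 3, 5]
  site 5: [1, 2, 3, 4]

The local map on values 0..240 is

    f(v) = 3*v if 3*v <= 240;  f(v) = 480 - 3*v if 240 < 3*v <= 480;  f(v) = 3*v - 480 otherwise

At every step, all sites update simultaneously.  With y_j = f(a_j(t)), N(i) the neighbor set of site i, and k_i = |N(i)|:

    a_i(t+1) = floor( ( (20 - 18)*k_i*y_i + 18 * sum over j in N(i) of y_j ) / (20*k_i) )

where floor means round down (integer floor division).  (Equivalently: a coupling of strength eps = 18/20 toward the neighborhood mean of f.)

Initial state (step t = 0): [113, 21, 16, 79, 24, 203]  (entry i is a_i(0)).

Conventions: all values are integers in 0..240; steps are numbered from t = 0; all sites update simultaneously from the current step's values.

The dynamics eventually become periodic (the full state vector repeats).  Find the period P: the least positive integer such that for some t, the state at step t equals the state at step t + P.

Answer: 20
Key observation: The state at step 10, [12, 5, 12, 5, 12, 12], reappears at step 30 — and no state repeats earlier — so the cycle the system enters has period 20.

Derivation:
t=0: [113, 21, 16, 79, 24, 203]
t=1: [108, 94, 133, 111, 135, 107]
t=2: [128, 125, 156, 120, 156, 128]
t=3: [65, 59, 95, 60, 95, 65]
t=4: [187, 193, 187, 193, 187, 187]
t=5: [89, 82, 89, 82, 89, 89]
t=6: [222, 215, 222, 215, 222, 222]
t=7: [176, 183, 176, 183, 176, 176]
t=8: [57, 50, 57, 50, 57, 57]
t=9: [161, 168, 161, 168, 161, 161]
t=10: [12, 5, 12, 5, 12, 12]
t=11: [26, 33, 26, 33, 26, 26]
t=12: [87, 80, 87, 80, 87, 87]
t=13: [228, 221, 228, 221, 228, 228]
t=14: [194, 201, 194, 201, 194, 194]
t=15: [111, 104, 111, 104, 111, 111]
t=16: [156, 149, 156, 149, 156, 156]
t=17: [21, 14, 21, 14, 21, 21]
t=18: [53, 60, 53, 60, 53, 53]
t=19: [168, 161, 168, 161, 168, 168]
t=20: [14, 21, 14, 21, 14, 14]
t=21: [51, 44, 51, 44, 51, 51]
t=22: [143, 150, 143, 150, 143, 143]
t=23: [41, 48, 41, 48, 41, 41]
t=24: [132, 125, 132, 125, 132, 132]
t=25: [93, 86, 93, 86, 93, 93]
t=26: [210, 203, 210, 203, 210, 210]
t=27: [140, 147, 140, 147, 140, 140]
t=28: [50, 57, 50, 57, 50, 50]
t=29: [159, 152, 159, 152, 159, 159]
t=30: [12, 5, 12, 5, 12, 12]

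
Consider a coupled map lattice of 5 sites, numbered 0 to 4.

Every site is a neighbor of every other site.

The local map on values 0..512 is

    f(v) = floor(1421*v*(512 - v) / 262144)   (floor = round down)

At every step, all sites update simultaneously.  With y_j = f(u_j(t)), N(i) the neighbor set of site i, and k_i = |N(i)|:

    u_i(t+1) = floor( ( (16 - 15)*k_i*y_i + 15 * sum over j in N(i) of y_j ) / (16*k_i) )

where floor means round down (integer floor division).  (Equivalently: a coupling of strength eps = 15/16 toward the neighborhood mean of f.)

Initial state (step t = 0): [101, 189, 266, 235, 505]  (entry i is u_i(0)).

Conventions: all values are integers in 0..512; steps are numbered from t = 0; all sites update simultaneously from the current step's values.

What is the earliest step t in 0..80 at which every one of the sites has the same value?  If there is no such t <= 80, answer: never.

Answer: 3
Key observation: Synchronization is absorbing here: once all sites are equal they stay equal, and step 3 is the first all-equal step.

Derivation:
t=0: [101, 189, 266, 235, 505]  (not all equal)
t=1: [261, 243, 239, 239, 296]  (not all equal)
t=2: [351, 351, 352, 352, 353]  (not all equal)
t=3: [305, 305, 305, 305, 305]  (all equal)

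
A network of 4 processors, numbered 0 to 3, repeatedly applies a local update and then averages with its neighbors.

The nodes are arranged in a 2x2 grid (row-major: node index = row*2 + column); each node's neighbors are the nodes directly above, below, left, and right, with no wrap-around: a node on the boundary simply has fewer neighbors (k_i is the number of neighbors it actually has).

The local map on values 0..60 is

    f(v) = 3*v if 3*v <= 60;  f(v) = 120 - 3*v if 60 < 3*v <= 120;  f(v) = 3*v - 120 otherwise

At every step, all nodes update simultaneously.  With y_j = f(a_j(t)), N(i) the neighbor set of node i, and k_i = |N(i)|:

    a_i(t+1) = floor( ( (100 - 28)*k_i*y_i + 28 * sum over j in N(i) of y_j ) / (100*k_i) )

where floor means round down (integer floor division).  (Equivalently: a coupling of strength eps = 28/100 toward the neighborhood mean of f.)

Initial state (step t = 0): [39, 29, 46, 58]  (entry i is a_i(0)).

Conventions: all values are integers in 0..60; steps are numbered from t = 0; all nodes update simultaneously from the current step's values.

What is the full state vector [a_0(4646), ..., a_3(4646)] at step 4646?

Simulating step by step:
t=0: [39, 29, 46, 58]
t=1: [9, 31, 20, 46]
t=2: [31, 25, 49, 25]
t=3: [29, 42, 29, 42]
t=4: [29, 9, 29, 9]
t=5: [32, 27, 32, 27]
t=6: [26, 36, 26, 36]
t=7: [37, 16, 37, 16]
t=8: [14, 42, 14, 42]
t=9: [36, 11, 36, 11]
t=10: [14, 30, 14, 30]
t=11: [40, 31, 40, 31]
t=12: [3, 23, 3, 23]
t=13: [14, 45, 14, 45]
t=14: [38, 18, 38, 18]
t=15: [12, 47, 12, 47]
t=16: [33, 23, 33, 23]
t=17: [25, 46, 25, 46]
t=18: [41, 21, 41, 21]
t=19: [10, 49, 10, 49]
t=20: [29, 27, 29, 27]
t=21: [33, 38, 33, 38]
t=22: [18, 8, 18, 8]
t=23: [49, 28, 49, 28]
t=24: [28, 34, 28, 34]
t=25: [33, 20, 33, 20]
t=26: [26, 54, 26, 54]
t=27: [42, 42, 42, 42]
t=28: [6, 6, 6, 6]
t=29: [18, 18, 18, 18]
t=30: [54, 54, 54, 54]
t=31: [42, 42, 42, 42]

Answer: [54, 54, 54, 54]
Key observation: The state at step 27, [42, 42, 42, 42], reappears at step 31: the system is in a cycle of period 4 from step 27 on.  Therefore the state at step 4646 equals the state at step 27 + ((4646 - 27) mod 4) = 30, which is [54, 54, 54, 54].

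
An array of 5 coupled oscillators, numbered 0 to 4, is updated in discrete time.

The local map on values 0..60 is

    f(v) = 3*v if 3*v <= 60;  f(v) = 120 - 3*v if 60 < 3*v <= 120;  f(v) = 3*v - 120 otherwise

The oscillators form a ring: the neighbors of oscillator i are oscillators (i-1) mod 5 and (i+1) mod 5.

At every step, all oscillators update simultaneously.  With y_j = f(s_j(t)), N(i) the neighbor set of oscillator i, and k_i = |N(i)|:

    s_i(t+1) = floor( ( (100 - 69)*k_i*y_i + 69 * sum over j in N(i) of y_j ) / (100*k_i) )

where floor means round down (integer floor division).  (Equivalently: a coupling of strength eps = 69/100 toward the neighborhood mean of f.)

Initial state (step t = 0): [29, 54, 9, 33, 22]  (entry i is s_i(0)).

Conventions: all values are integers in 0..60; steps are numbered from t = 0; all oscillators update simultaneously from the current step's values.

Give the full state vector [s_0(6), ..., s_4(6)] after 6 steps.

Simulating step by step:
t=0: [29, 54, 9, 33, 22]
t=1: [43, 33, 30, 34, 35]
t=2: [15, 19, 22, 21, 13]
t=3: [47, 51, 56, 49, 47]
t=4: [25, 34, 35, 32, 23]
t=5: [37, 26, 19, 30, 39]
t=6: [18, 35, 42, 30, 14]

Answer: [18, 35, 42, 30, 14]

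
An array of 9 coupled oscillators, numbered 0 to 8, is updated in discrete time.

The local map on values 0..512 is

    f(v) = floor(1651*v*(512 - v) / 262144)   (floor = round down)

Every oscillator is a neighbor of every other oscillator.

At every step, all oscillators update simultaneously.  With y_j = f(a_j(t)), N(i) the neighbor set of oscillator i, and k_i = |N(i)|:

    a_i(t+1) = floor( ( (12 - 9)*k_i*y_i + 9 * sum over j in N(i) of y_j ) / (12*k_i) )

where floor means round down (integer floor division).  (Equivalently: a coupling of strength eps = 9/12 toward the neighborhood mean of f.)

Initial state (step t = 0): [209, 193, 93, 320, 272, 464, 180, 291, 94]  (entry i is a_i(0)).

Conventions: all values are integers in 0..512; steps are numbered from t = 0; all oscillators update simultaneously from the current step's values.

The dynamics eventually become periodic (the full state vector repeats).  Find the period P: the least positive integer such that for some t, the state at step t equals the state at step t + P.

Simulating step by step:
t=0: [209, 193, 93, 320, 272, 464, 180, 291, 94]
t=1: [342, 341, 319, 341, 345, 302, 339, 344, 319]
t=2: [372, 373, 376, 373, 372, 378, 373, 372, 376]
t=3: [325, 325, 324, 325, 325, 324, 325, 325, 324]
t=4: [382, 382, 382, 382, 382, 382, 382, 382, 382]
t=5: [312, 312, 312, 312, 312, 312, 312, 312, 312]
t=6: [392, 392, 392, 392, 392, 392, 392, 392, 392]
t=7: [296, 296, 296, 296, 296, 296, 296, 296, 296]
t=8: [402, 402, 402, 402, 402, 402, 402, 402, 402]
t=9: [278, 278, 278, 278, 278, 278, 278, 278, 278]
t=10: [409, 409, 409, 409, 409, 409, 409, 409, 409]
t=11: [265, 265, 265, 265, 265, 265, 265, 265, 265]
t=12: [412, 412, 412, 412, 412, 412, 412, 412, 412]
t=13: [259, 259, 259, 259, 259, 259, 259, 259, 259]
t=14: [412, 412, 412, 412, 412, 412, 412, 412, 412]

Answer: 2
Key observation: The state at step 12, [412, 412, 412, 412, 412, 412, 412, 412, 412], reappears at step 14 — and no state repeats earlier — so the cycle the system enters has period 2.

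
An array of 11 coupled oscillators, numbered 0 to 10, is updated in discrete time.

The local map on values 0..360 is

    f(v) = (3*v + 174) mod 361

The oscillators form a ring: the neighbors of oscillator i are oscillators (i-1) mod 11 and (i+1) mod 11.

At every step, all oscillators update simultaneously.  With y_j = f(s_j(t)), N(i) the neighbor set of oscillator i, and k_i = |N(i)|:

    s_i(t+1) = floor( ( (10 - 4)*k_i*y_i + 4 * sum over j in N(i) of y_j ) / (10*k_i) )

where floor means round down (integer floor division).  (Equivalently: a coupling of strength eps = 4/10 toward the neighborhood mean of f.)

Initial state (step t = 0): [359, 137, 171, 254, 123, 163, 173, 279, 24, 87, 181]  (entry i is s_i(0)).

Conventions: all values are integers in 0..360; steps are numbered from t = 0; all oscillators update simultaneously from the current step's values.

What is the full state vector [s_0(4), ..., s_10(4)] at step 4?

Answer: [184, 211, 179, 190, 162, 177, 109, 136, 131, 238, 254]

Derivation:
t=0: [359, 137, 171, 254, 123, 163, 173, 279, 24, 87, 181]
t=1: [216, 233, 283, 230, 212, 284, 317, 289, 220, 164, 262]
t=2: [137, 170, 239, 163, 142, 208, 149, 222, 192, 253, 223]
t=3: [223, 272, 226, 262, 219, 145, 194, 128, 82, 156, 159]
t=4: [184, 211, 179, 190, 162, 177, 109, 136, 131, 238, 254]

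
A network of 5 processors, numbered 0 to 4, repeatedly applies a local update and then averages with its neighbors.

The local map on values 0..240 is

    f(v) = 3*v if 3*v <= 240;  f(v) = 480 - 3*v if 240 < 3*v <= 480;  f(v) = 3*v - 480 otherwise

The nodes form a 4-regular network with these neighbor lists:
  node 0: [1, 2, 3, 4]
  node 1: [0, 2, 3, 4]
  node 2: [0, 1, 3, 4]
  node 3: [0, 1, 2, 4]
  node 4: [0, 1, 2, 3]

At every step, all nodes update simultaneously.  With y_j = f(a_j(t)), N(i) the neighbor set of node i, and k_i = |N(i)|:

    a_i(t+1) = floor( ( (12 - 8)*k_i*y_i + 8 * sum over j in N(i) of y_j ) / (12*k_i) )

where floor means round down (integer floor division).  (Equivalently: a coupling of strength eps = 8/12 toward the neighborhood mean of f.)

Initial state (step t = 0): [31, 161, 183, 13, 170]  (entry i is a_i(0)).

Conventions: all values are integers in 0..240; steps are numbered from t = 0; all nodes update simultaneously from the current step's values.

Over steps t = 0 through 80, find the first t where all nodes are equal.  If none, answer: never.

Simulating step by step:
t=0: [31, 161, 183, 13, 170]  (not all equal)
t=1: [54, 39, 50, 45, 44]  (not all equal)
t=2: [143, 135, 141, 138, 138]  (not all equal)
t=3: [61, 65, 62, 63, 63]  (not all equal)
t=4: [187, 189, 188, 188, 188]  (not all equal)
t=5: [83, 84, 84, 84, 84]  (not all equal)
t=6: [229, 228, 228, 228, 228]  (not all equal)
t=7: [205, 204, 204, 204, 204]  (not all equal)
t=8: [133, 132, 132, 132, 132]  (not all equal)
t=9: [83, 83, 83, 83, 83]  (all equal)

Answer: 9
Key observation: Synchronization is absorbing here: once all nodes are equal they stay equal, and step 9 is the first all-equal step.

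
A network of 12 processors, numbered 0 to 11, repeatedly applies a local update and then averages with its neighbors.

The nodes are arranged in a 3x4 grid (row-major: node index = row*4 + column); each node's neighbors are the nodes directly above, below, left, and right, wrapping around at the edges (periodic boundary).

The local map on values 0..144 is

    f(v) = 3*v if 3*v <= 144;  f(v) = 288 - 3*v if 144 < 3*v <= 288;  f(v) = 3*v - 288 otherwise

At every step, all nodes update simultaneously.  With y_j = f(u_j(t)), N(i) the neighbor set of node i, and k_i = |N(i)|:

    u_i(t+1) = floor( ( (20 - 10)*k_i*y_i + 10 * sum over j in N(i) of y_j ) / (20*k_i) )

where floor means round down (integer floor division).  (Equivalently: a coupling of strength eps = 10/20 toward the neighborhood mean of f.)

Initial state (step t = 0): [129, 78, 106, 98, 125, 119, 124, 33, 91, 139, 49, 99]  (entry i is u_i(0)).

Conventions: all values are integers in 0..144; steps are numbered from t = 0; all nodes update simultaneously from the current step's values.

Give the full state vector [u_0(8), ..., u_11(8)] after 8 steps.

Simulating step by step:
t=0: [129, 78, 106, 98, 125, 119, 124, 33, 91, 139, 49, 99]
t=1: [69, 67, 50, 32, 78, 78, 84, 72, 48, 99, 102, 37]
t=2: [88, 78, 98, 98, 70, 50, 53, 73, 103, 42, 45, 96]
t=3: [31, 63, 43, 15, 70, 117, 108, 61, 39, 106, 100, 28]
t=4: [88, 88, 88, 73, 86, 61, 56, 82, 94, 51, 40, 76]
t=5: [28, 48, 53, 53, 37, 91, 96, 55, 34, 99, 102, 59]
t=6: [102, 101, 100, 120, 96, 40, 35, 105, 90, 39, 40, 102]
t=7: [22, 40, 45, 45, 22, 89, 87, 37, 28, 92, 91, 38]
t=8: [83, 89, 104, 120, 68, 38, 48, 98, 74, 36, 43, 100]

Answer: [83, 89, 104, 120, 68, 38, 48, 98, 74, 36, 43, 100]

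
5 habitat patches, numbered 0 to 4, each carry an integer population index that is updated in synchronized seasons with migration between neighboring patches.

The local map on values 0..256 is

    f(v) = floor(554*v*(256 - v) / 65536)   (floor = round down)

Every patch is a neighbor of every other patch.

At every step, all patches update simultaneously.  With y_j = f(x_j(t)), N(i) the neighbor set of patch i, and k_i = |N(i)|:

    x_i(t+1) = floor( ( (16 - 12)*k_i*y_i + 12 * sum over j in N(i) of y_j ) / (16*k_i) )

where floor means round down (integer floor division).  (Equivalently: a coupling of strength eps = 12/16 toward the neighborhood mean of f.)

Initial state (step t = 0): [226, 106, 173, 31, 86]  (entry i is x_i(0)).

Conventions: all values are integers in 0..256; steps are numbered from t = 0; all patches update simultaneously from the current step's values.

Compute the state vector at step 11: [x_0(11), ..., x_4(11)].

Answer: [137, 137, 137, 137, 137]

Derivation:
t=0: [226, 106, 173, 31, 86]
t=1: [96, 100, 100, 96, 100]
t=2: [130, 130, 130, 130, 130]
t=3: [138, 138, 138, 138, 138]
t=4: [137, 137, 137, 137, 137]
t=5: [137, 137, 137, 137, 137]
t=6: [137, 137, 137, 137, 137]
t=7: [137, 137, 137, 137, 137]
t=8: [137, 137, 137, 137, 137]
t=9: [137, 137, 137, 137, 137]
t=10: [137, 137, 137, 137, 137]
t=11: [137, 137, 137, 137, 137]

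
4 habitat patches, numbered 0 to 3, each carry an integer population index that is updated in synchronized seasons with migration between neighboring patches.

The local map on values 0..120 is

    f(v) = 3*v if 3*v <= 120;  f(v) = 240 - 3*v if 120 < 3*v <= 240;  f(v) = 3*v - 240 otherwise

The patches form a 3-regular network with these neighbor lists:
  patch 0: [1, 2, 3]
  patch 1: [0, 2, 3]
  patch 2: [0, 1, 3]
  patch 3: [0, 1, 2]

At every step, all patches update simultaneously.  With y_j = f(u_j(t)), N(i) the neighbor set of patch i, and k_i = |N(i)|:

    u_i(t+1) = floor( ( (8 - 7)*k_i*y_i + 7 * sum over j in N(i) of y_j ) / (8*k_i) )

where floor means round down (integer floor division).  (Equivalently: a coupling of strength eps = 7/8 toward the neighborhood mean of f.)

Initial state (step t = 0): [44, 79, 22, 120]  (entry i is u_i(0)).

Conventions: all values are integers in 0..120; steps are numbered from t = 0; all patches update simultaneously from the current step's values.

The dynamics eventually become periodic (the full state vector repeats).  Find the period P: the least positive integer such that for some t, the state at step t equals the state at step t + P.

Simulating step by step:
t=0: [44, 79, 22, 120]
t=1: [68, 86, 75, 66]
t=2: [26, 29, 29, 25]
t=3: [82, 80, 80, 82]
t=4: [2, 3, 3, 2]
t=5: [7, 7, 7, 7]
t=6: [21, 21, 21, 21]
t=7: [63, 63, 63, 63]
t=8: [51, 51, 51, 51]
t=9: [87, 87, 87, 87]
t=10: [21, 21, 21, 21]

Answer: 4
Key observation: The state at step 6, [21, 21, 21, 21], reappears at step 10 — and no state repeats earlier — so the cycle the system enters has period 4.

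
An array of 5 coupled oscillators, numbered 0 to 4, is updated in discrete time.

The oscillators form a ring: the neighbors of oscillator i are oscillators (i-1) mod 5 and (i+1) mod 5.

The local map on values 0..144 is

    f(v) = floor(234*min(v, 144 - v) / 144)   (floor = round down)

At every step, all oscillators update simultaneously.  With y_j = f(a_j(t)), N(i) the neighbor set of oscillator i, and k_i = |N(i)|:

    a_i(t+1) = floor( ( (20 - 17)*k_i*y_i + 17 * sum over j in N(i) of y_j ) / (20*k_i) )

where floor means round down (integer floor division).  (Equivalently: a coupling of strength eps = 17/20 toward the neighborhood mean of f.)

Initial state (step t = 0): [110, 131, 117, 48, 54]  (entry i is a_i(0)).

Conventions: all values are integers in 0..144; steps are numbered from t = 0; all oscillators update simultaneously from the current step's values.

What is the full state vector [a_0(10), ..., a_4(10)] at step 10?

Answer: [78, 77, 77, 77, 78]

Derivation:
t=0: [110, 131, 117, 48, 54]
t=1: [54, 44, 48, 66, 69]
t=2: [90, 80, 87, 96, 99]
t=3: [88, 91, 91, 81, 81]
t=4: [93, 88, 92, 95, 97]
t=5: [83, 84, 84, 79, 79]
t=6: [100, 97, 100, 101, 102]
t=7: [71, 71, 72, 69, 69]
t=8: [113, 115, 114, 114, 113]
t=9: [48, 48, 47, 48, 49]
t=10: [78, 77, 77, 77, 78]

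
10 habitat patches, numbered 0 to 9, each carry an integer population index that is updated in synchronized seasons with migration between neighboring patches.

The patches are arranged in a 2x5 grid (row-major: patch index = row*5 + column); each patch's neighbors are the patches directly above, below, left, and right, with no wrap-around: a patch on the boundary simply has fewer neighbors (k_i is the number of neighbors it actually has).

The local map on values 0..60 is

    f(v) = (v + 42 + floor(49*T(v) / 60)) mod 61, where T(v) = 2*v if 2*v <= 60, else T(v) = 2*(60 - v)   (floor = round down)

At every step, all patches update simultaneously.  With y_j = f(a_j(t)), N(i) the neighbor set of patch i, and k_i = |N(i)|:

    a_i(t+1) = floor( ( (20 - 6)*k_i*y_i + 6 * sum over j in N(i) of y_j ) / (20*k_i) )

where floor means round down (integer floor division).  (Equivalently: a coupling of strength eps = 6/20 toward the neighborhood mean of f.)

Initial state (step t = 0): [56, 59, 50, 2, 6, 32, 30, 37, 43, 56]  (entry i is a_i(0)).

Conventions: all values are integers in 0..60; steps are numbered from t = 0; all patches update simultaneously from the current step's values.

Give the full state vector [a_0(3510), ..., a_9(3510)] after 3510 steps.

Answer: [48, 48, 48, 47, 48, 48, 48, 47, 47, 47]
Key observation: The state at step 5, [48, 48, 48, 48, 48, 48, 48, 48, 49, 48], reappears at step 7: the system is in a cycle of period 2 from step 5 on.  Therefore the state at step 3510 equals the state at step 5 + ((3510 - 5) mod 2) = 6, which is [48, 48, 48, 47, 48, 48, 48, 47, 47, 47].

Derivation:
t=0: [56, 59, 50, 2, 6, 32, 30, 37, 43, 56]
t=1: [44, 43, 47, 48, 53, 56, 57, 54, 50, 46]
t=2: [49, 49, 48, 47, 46, 44, 43, 44, 47, 48]
t=3: [47, 47, 48, 48, 48, 50, 50, 50, 49, 48]
t=4: [48, 48, 48, 47, 48, 47, 47, 47, 47, 47]
t=5: [48, 48, 48, 48, 48, 48, 48, 48, 49, 48]
t=6: [48, 48, 48, 47, 48, 48, 48, 47, 47, 47]
t=7: [48, 48, 48, 48, 48, 48, 48, 48, 49, 48]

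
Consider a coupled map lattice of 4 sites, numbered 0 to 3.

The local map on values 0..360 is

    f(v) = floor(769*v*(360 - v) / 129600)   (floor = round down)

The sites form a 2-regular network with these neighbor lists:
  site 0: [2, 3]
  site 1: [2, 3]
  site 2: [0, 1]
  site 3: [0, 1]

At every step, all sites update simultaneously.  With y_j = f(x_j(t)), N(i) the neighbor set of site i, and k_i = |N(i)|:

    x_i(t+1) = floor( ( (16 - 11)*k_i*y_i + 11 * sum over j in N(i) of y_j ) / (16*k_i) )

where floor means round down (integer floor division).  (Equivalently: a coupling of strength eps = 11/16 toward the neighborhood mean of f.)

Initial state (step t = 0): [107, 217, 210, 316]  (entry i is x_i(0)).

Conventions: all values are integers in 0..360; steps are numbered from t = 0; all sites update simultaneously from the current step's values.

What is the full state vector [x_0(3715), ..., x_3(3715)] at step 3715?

Simulating step by step:
t=0: [107, 217, 210, 316]
t=1: [142, 149, 176, 143]
t=2: [186, 187, 186, 184]
t=3: [192, 191, 191, 191]
t=4: [191, 191, 191, 191]
t=5: [191, 191, 191, 191]

Answer: [191, 191, 191, 191]
Key observation: The state at step 4, [191, 191, 191, 191], reappears at step 5: the system is in a cycle of period 1 from step 4 on.  Therefore the state at step 3715 equals the state at step 4 + ((3715 - 4) mod 1) = 4, which is [191, 191, 191, 191].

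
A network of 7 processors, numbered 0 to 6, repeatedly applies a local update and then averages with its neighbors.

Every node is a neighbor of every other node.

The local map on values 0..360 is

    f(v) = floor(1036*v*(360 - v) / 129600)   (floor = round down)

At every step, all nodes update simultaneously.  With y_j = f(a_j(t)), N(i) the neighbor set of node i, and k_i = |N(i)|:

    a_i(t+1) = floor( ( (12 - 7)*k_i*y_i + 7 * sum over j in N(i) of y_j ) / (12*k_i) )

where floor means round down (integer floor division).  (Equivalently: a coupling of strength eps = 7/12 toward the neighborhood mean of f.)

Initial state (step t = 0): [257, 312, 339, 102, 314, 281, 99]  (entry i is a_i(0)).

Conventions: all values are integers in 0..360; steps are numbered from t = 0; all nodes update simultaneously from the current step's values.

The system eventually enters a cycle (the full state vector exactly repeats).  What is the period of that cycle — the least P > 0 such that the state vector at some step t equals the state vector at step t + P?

Simulating step by step:
t=0: [257, 312, 339, 102, 314, 281, 99]
t=1: [173, 144, 124, 173, 143, 162, 172]
t=2: [253, 250, 245, 253, 250, 252, 253]
t=3: [217, 218, 220, 217, 218, 217, 217]
t=4: [247, 247, 246, 247, 247, 247, 247]
t=5: [223, 223, 223, 223, 223, 223, 223]
t=6: [244, 244, 244, 244, 244, 244, 244]
t=7: [226, 226, 226, 226, 226, 226, 226]
t=8: [242, 242, 242, 242, 242, 242, 242]
t=9: [228, 228, 228, 228, 228, 228, 228]
t=10: [240, 240, 240, 240, 240, 240, 240]
t=11: [230, 230, 230, 230, 230, 230, 230]
t=12: [239, 239, 239, 239, 239, 239, 239]
t=13: [231, 231, 231, 231, 231, 231, 231]
t=14: [238, 238, 238, 238, 238, 238, 238]
t=15: [232, 232, 232, 232, 232, 232, 232]
t=16: [237, 237, 237, 237, 237, 237, 237]
t=17: [233, 233, 233, 233, 233, 233, 233]
t=18: [236, 236, 236, 236, 236, 236, 236]
t=19: [233, 233, 233, 233, 233, 233, 233]

Answer: 2
Key observation: The state at step 17, [233, 233, 233, 233, 233, 233, 233], reappears at step 19 — and no state repeats earlier — so the cycle the system enters has period 2.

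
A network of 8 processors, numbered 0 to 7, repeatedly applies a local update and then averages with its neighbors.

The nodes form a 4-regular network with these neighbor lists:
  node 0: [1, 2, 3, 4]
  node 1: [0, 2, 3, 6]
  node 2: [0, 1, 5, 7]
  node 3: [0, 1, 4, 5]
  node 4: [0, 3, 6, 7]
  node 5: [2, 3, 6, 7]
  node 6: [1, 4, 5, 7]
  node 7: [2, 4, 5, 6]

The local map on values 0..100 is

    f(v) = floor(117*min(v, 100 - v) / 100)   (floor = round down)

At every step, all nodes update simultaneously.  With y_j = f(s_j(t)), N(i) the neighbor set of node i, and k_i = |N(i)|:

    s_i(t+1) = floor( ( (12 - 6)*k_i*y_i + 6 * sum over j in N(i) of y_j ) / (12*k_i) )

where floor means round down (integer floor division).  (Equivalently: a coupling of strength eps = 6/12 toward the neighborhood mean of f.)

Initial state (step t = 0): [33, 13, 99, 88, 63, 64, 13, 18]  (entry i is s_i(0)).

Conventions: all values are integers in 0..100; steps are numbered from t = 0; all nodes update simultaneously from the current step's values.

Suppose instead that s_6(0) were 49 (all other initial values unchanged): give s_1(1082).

Simulating step by step:
t=0: [33, 13, 99, 88, 63, 64, 49, 18]
t=1: [28, 21, 15, 24, 37, 32, 43, 28]
t=2: [30, 27, 24, 31, 39, 34, 42, 34]
t=3: [35, 34, 32, 36, 42, 38, 43, 39]
t=4: [40, 40, 39, 42, 46, 43, 47, 45]
t=5: [47, 47, 46, 48, 51, 50, 52, 51]
t=6: [54, 54, 54, 55, 56, 56, 56, 56]
t=7: [52, 52, 52, 52, 51, 51, 51, 51]
t=8: [56, 56, 56, 56, 56, 56, 56, 56]
t=9: [51, 51, 51, 51, 51, 51, 51, 51]
t=10: [57, 57, 57, 57, 57, 57, 57, 57]
t=11: [50, 50, 50, 50, 50, 50, 50, 50]
t=12: [58, 58, 58, 58, 58, 58, 58, 58]
t=13: [49, 49, 49, 49, 49, 49, 49, 49]
t=14: [57, 57, 57, 57, 57, 57, 57, 57]

Answer: s_1(1082) = 57
Key observation: The state at step 10, [57, 57, 57, 57, 57, 57, 57, 57], reappears at step 14: the system is in a cycle of period 4 from step 10 on.  Therefore the state at step 1082 equals the state at step 10 + ((1082 - 10) mod 4) = 10, which is [57, 57, 57, 57, 57, 57, 57, 57].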